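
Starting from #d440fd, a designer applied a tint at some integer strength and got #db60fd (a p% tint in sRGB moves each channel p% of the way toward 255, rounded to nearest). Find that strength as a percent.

#d440fd is rgb(212, 64, 253); #db60fd is rgb(219, 96, 253).
On the G channel (widest range): 96 ≈ 64 + (p/100)(255 − 64), so p ≈ 100×(96 − 64)/(255 − 64) = 3200/191 = 16.75.
p = 17 reproduces all three channels after rounding.

17%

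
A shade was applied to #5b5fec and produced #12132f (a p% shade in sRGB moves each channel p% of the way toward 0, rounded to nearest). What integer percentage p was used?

80%

#5b5fec is rgb(91, 95, 236); #12132f is rgb(18, 19, 47).
On the B channel (widest range): 47 ≈ 236 + (p/100)(0 − 236), so p ≈ 100×(47 − 236)/(0 − 236) = -18900/-236 = 80.08.
p = 80 reproduces all three channels after rounding.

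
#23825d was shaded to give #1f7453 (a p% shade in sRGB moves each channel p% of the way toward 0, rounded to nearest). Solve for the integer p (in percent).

11%

#23825d is rgb(35, 130, 93); #1f7453 is rgb(31, 116, 83).
On the G channel (widest range): 116 ≈ 130 + (p/100)(0 − 130), so p ≈ 100×(116 − 130)/(0 − 130) = -1400/-130 = 10.77.
p = 11 reproduces all three channels after rounding.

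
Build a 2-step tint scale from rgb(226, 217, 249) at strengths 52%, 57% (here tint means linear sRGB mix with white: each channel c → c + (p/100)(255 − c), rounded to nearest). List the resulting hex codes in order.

52%: (226 + 15.08 = 241.08→241, 217 + 19.76 = 236.76→237, 249 + 3.12 = 252.12→252) → #f1edfc
57%: (226 + 16.53 = 242.53→243, 217 + 21.66 = 238.66→239, 249 + 3.42 = 252.42→252) → #f3effc

#f1edfc, #f3effc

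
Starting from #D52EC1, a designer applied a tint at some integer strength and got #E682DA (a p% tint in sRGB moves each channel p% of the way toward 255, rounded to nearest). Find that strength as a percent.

#D52EC1 is rgb(213, 46, 193); #E682DA is rgb(230, 130, 218).
On the G channel (widest range): 130 ≈ 46 + (p/100)(255 − 46), so p ≈ 100×(130 − 46)/(255 − 46) = 8400/209 = 40.19.
p = 40 reproduces all three channels after rounding.

40%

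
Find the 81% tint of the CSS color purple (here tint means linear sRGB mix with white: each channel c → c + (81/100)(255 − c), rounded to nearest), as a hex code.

#e7cfe7

CSS purple is rgb(128, 0, 128).
Per channel, c → c + 0.81(255 − c):
  R: 128 + 102.87 = 230.87 → 231
  G: 0 + 0.81×(255−0) = 0 + 206.55 = 206.55 → 207
  B: 128 + 102.87 = 230.87 → 231
rgb(231, 207, 231) = #e7cfe7.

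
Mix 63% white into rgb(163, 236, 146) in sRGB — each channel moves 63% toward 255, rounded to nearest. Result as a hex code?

#DDF8D7

A 63% tint moves each channel 63% toward 255:
  R: 163 + 0.63×(255−163) = 163 + 57.96 = 220.96 → 221
  G: 236 + 0.63×(255−236) = 236 + 11.97 = 247.97 → 248
  B: 146 + 0.63×(255−146) = 146 + 68.67 = 214.67 → 215
rgb(221, 248, 215) = #DDF8D7.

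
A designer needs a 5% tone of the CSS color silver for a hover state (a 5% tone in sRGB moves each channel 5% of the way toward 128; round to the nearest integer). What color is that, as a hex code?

#BDBDBD

CSS silver is rgb(192, 192, 192).
Per channel, c → c + 0.05(128 − c):
  R: 192 + 0.05×(128−192) = 192 − 3.2 = 188.8 → 189
  G: 192 − 3.2 = 188.8 → 189
  B: 192 + 0.05×(128−192) = 192 − 3.2 = 188.8 → 189
rgb(189, 189, 189) = #BDBDBD.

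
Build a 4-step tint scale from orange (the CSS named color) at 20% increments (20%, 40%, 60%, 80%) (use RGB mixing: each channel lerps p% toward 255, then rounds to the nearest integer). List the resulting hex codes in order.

#ffb733, #ffc966, #ffdb99, #ffedcc

CSS orange is rgb(255, 165, 0).
20%: (255→255, 165 + 18 = 183→183, 0 + 51 = 51→51) → #ffb733
40%: (255→255, 165 + 36 = 201→201, 0 + 102 = 102→102) → #ffc966
60%: (255→255, 165 + 54 = 219→219, 0 + 153 = 153→153) → #ffdb99
80%: (255→255, 165 + 72 = 237→237, 0 + 204 = 204→204) → #ffedcc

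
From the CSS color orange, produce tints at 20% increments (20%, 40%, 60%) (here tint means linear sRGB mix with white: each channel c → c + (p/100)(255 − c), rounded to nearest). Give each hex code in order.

CSS orange is rgb(255, 165, 0).
20%: (255→255, 165 + 18 = 183→183, 0 + 51 = 51→51) → #ffb733
40%: (255→255, 165 + 36 = 201→201, 0 + 102 = 102→102) → #ffc966
60%: (255→255, 165 + 54 = 219→219, 0 + 153 = 153→153) → #ffdb99

#ffb733, #ffc966, #ffdb99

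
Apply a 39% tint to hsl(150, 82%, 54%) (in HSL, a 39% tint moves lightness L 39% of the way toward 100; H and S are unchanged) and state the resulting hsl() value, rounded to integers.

hsl(150, 82%, 72%)

L moves 39% from 54 toward 100: 54 + 17.94 = 71.94 → 72.
H and S are unchanged.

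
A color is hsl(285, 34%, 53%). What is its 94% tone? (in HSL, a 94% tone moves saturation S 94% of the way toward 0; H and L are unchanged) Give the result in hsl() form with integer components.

S moves 94% from 34 toward 0: 34 − 31.96 = 2.04 → 2.
H and L are unchanged.

hsl(285, 2%, 53%)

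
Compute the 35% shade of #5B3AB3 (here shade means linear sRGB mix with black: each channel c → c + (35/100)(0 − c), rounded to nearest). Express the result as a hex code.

#3B2674

#5B3AB3 is rgb(91, 58, 179).
Per channel, c → c + 0.35(0 − c):
  R: 91 + 0.35×(0−91) = 91 − 31.85 = 59.15 → 59
  G: 58 + 0.35×(0−58) = 58 − 20.3 = 37.7 → 38
  B: 179 + 0.35×(0−179) = 179 − 62.65 = 116.35 → 116
rgb(59, 38, 116) = #3B2674.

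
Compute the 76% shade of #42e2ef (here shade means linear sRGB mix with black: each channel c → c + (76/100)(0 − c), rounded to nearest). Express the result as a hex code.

#103639

#42e2ef is rgb(66, 226, 239).
Lerp each channel 76% toward 0:
  R: 66 − 50.16 = 15.84 → 16
  G: 226 − 171.76 = 54.24 → 54
  B: 239 + 0.76×(0−239) = 239 − 181.64 = 57.36 → 57
rgb(16, 54, 57) = #103639.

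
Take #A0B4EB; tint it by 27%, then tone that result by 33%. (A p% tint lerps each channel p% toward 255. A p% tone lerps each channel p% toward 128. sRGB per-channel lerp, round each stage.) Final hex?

#A7B0CB

#A0B4EB is rgb(160, 180, 235).
Lerp each channel 27% toward 255:
  R: 160 + 0.27×(255−160) = 160 + 25.65 = 185.65 → 186
  G: 180 + 0.27×(255−180) = 180 + 20.25 = 200.25 → 200
  B: 235 + 0.27×(255−235) = 235 + 5.4 = 240.4 → 240
After the tint: rgb(186, 200, 240) = #BAC8F0.
Per channel, c → c + 0.33(128 − c):
  R: 186 + 0.33×(128−186) = 186 − 19.14 = 166.86 → 167
  G: 200 + 0.33×(128−200) = 200 − 23.76 = 176.24 → 176
  B: 240 − 36.96 = 203.04 → 203
rgb(167, 176, 203) = #A7B0CB.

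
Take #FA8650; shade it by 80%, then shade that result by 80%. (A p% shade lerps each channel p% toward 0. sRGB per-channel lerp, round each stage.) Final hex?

#0A0503

#FA8650 is rgb(250, 134, 80).
An 80% shade moves each channel 80% toward 0:
  R: 250 + 0.8×(0−250) = 250 − 200 = 50 → 50
  G: 134 + 0.8×(0−134) = 134 − 107.2 = 26.8 → 27
  B: 80 + 0.8×(0−80) = 80 − 64 = 16 → 16
After the shade: rgb(50, 27, 16) = #321B10.
Lerp each channel 80% toward 0:
  R: 50 − 40 = 10 → 10
  G: 27 − 21.6 = 5.4 → 5
  B: 16 + 0.8×(0−16) = 16 − 12.8 = 3.2 → 3
rgb(10, 5, 3) = #0A0503.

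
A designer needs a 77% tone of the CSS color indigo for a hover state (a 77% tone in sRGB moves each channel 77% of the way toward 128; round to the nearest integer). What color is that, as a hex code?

#746380

CSS indigo is rgb(75, 0, 130).
Lerp each channel 77% toward 128:
  R: 75 + 40.81 = 115.81 → 116
  G: 0 + 98.56 = 98.56 → 99
  B: 130 − 1.54 = 128.46 → 128
rgb(116, 99, 128) = #746380.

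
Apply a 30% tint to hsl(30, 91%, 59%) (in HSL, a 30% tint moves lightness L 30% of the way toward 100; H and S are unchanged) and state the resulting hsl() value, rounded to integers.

hsl(30, 91%, 71%)

L moves 30% from 59 toward 100: 59 + 12.3 = 71.3 → 71.
H and S are unchanged.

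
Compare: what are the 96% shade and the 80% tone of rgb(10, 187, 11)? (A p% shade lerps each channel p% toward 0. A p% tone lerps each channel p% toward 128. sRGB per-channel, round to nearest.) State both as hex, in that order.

#000700, #688C69

96% shade:
  R: 10 + 0.96×(0−10) = 10 − 9.6 = 0.4 → 0
  G: 187 + 0.96×(0−187) = 187 − 179.52 = 7.48 → 7
  B: 11 + 0.96×(0−11) = 11 − 10.56 = 0.44 → 0
  → #000700
80% tone:
  R: 10 + 0.8×(128−10) = 10 + 94.4 = 104.4 → 104
  G: 187 − 47.2 = 139.8 → 140
  B: 11 + 93.6 = 104.6 → 105
  → #688C69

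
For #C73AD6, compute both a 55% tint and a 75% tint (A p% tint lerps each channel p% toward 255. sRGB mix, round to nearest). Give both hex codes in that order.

#C73AD6 is rgb(199, 58, 214).
55% tint:
  R: 199 + 0.55×(255−199) = 199 + 30.8 = 229.8 → 230
  G: 58 + 0.55×(255−58) = 58 + 108.35 = 166.35 → 166
  B: 214 + 0.55×(255−214) = 214 + 22.55 = 236.55 → 237
  → #E6A6ED
75% tint:
  R: 199 + 42 = 241 → 241
  G: 58 + 147.75 = 205.75 → 206
  B: 214 + 30.75 = 244.75 → 245
  → #F1CEF5

#E6A6ED, #F1CEF5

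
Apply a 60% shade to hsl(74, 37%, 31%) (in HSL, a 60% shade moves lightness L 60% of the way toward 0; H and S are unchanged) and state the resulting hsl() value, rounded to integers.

L moves 60% from 31 toward 0: 31 − 18.6 = 12.4 → 12.
H and S are unchanged.

hsl(74, 37%, 12%)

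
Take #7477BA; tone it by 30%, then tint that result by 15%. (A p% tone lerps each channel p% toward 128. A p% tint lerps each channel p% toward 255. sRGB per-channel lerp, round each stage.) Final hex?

#7477BA is rgb(116, 119, 186).
Lerp each channel 30% toward 128:
  R: 116 + 3.6 = 119.6 → 120
  G: 119 + 0.3×(128−119) = 119 + 2.7 = 121.7 → 122
  B: 186 + 0.3×(128−186) = 186 − 17.4 = 168.6 → 169
After the tone: rgb(120, 122, 169) = #787AA9.
A 15% tint moves each channel 15% toward 255:
  R: 120 + 20.25 = 140.25 → 140
  G: 122 + 0.15×(255−122) = 122 + 19.95 = 141.95 → 142
  B: 169 + 0.15×(255−169) = 169 + 12.9 = 181.9 → 182
rgb(140, 142, 182) = #8C8EB6.

#8C8EB6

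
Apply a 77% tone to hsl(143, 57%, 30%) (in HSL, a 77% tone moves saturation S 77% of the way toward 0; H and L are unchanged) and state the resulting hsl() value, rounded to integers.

S moves 77% from 57 toward 0: 57 − 43.89 = 13.11 → 13.
H and L are unchanged.

hsl(143, 13%, 30%)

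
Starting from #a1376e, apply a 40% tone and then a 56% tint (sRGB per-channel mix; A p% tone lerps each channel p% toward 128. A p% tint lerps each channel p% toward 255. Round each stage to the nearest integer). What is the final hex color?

#d0b4c2

#a1376e is rgb(161, 55, 110).
A 40% tone moves each channel 40% toward 128:
  R: 161 + 0.4×(128−161) = 161 − 13.2 = 147.8 → 148
  G: 55 + 0.4×(128−55) = 55 + 29.2 = 84.2 → 84
  B: 110 + 7.2 = 117.2 → 117
After the tone: rgb(148, 84, 117) = #945475.
Per channel, c → c + 0.56(255 − c):
  R: 148 + 0.56×(255−148) = 148 + 59.92 = 207.92 → 208
  G: 84 + 95.76 = 179.76 → 180
  B: 117 + 0.56×(255−117) = 117 + 77.28 = 194.28 → 194
rgb(208, 180, 194) = #d0b4c2.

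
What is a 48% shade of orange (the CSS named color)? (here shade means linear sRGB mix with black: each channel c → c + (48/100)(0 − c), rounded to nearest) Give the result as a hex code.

CSS orange is rgb(255, 165, 0).
Per channel, c → c + 0.48(0 − c):
  R: 255 + 0.48×(0−255) = 255 − 122.4 = 132.6 → 133
  G: 165 − 79.2 = 85.8 → 86
  B: 0 + 0 = 0 → 0
rgb(133, 86, 0) = #855600.

#855600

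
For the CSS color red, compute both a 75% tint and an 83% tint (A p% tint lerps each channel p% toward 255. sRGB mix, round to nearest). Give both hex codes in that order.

#FFBFBF, #FFD4D4

CSS red is rgb(255, 0, 0).
75% tint:
  R: 255 + 0 = 255 → 255
  G: 0 + 0.75×(255−0) = 0 + 191.25 = 191.25 → 191
  B: 0 + 0.75×(255−0) = 0 + 191.25 = 191.25 → 191
  → #FFBFBF
83% tint:
  R: 255 + 0.83×(255−255) = 255 + 0 = 255 → 255
  G: 0 + 211.65 = 211.65 → 212
  B: 0 + 211.65 = 211.65 → 212
  → #FFD4D4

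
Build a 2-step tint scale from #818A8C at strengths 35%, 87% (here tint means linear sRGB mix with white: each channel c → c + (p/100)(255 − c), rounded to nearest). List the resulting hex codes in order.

#818A8C is rgb(129, 138, 140).
35%: (129 + 44.1 = 173.1→173, 138 + 40.95 = 178.95→179, 140 + 40.25 = 180.25→180) → #ADB3B4
87%: (129 + 109.62 = 238.62→239, 138 + 101.79 = 239.79→240, 140 + 100.05 = 240.05→240) → #EFF0F0

#ADB3B4, #EFF0F0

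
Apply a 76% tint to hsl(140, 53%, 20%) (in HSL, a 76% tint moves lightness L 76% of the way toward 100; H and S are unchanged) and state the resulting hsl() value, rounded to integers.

L moves 76% from 20 toward 100: 20 + 60.8 = 80.8 → 81.
H and S are unchanged.

hsl(140, 53%, 81%)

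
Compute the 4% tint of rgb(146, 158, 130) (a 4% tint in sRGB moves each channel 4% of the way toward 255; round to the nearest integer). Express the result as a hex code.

#96A287

A 4% tint moves each channel 4% toward 255:
  R: 146 + 4.36 = 150.36 → 150
  G: 158 + 3.88 = 161.88 → 162
  B: 130 + 0.04×(255−130) = 130 + 5 = 135 → 135
rgb(150, 162, 135) = #96A287.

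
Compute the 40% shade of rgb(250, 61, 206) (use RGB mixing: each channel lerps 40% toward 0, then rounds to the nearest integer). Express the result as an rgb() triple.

A 40% shade moves each channel 40% toward 0:
  R: 250 + 0.4×(0−250) = 250 − 100 = 150 → 150
  G: 61 − 24.4 = 36.6 → 37
  B: 206 + 0.4×(0−206) = 206 − 82.4 = 123.6 → 124

rgb(150, 37, 124)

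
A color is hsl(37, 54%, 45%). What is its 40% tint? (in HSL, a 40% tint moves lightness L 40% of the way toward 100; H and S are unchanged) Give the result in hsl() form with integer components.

hsl(37, 54%, 67%)

L moves 40% from 45 toward 100: 45 + 22 = 67 → 67.
H and S are unchanged.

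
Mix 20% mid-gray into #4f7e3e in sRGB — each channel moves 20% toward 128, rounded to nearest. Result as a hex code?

#597e4b

#4f7e3e is rgb(79, 126, 62).
Lerp each channel 20% toward 128:
  R: 79 + 0.2×(128−79) = 79 + 9.8 = 88.8 → 89
  G: 126 + 0.2×(128−126) = 126 + 0.4 = 126.4 → 126
  B: 62 + 0.2×(128−62) = 62 + 13.2 = 75.2 → 75
rgb(89, 126, 75) = #597e4b.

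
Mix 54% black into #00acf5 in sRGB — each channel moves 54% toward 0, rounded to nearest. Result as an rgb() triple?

rgb(0, 79, 113)

#00acf5 is rgb(0, 172, 245).
Per channel, c → c + 0.54(0 − c):
  R: 0 + 0 = 0 → 0
  G: 172 − 92.88 = 79.12 → 79
  B: 245 + 0.54×(0−245) = 245 − 132.3 = 112.7 → 113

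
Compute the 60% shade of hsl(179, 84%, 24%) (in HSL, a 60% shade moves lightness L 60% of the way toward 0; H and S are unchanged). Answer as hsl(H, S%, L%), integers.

hsl(179, 84%, 10%)

L moves 60% from 24 toward 0: 24 − 14.4 = 9.6 → 10.
H and S are unchanged.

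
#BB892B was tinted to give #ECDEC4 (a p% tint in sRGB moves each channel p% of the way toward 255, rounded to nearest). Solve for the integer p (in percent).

#BB892B is rgb(187, 137, 43); #ECDEC4 is rgb(236, 222, 196).
On the B channel (widest range): 196 ≈ 43 + (p/100)(255 − 43), so p ≈ 100×(196 − 43)/(255 − 43) = 15300/212 = 72.17.
p = 72 reproduces all three channels after rounding.

72%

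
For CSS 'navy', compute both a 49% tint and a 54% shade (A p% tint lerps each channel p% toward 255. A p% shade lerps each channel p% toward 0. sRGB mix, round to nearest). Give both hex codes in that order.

#7d7dbe, #00003b

CSS navy is rgb(0, 0, 128).
49% tint:
  R: 0 + 124.95 = 124.95 → 125
  G: 0 + 124.95 = 124.95 → 125
  B: 128 + 62.23 = 190.23 → 190
  → #7d7dbe
54% shade:
  R: 0 + 0 = 0 → 0
  G: 0 + 0 = 0 → 0
  B: 128 − 69.12 = 58.88 → 59
  → #00003b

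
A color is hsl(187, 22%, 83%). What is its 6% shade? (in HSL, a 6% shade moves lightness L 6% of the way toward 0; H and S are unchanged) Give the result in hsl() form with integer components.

hsl(187, 22%, 78%)

L moves 6% from 83 toward 0: 83 − 4.98 = 78.02 → 78.
H and S are unchanged.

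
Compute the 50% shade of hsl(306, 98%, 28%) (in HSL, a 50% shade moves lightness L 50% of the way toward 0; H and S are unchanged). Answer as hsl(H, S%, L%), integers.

L moves 50% from 28 toward 0: 28 − 14 = 14 → 14.
H and S are unchanged.

hsl(306, 98%, 14%)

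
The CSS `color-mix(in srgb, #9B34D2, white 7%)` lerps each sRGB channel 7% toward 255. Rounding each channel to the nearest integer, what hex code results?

#9B34D2 is rgb(155, 52, 210).
Lerp each channel 7% toward 255:
  R: 155 + 0.07×(255−155) = 155 + 7 = 162 → 162
  G: 52 + 14.21 = 66.21 → 66
  B: 210 + 0.07×(255−210) = 210 + 3.15 = 213.15 → 213
rgb(162, 66, 213) = #A242D5.

#A242D5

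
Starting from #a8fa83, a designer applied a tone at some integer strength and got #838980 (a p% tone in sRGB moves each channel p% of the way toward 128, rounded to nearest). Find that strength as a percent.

#a8fa83 is rgb(168, 250, 131); #838980 is rgb(131, 137, 128).
On the G channel (widest range): 137 ≈ 250 + (p/100)(128 − 250), so p ≈ 100×(137 − 250)/(128 − 250) = -11300/-122 = 92.62.
p = 93 reproduces all three channels after rounding.

93%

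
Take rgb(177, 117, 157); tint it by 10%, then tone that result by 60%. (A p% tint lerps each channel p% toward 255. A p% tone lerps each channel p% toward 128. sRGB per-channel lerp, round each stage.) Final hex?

Lerp each channel 10% toward 255:
  R: 177 + 7.8 = 184.8 → 185
  G: 117 + 0.1×(255−117) = 117 + 13.8 = 130.8 → 131
  B: 157 + 0.1×(255−157) = 157 + 9.8 = 166.8 → 167
After the tint: rgb(185, 131, 167) = #b983a7.
Lerp each channel 60% toward 128:
  R: 185 + 0.6×(128−185) = 185 − 34.2 = 150.8 → 151
  G: 131 − 1.8 = 129.2 → 129
  B: 167 + 0.6×(128−167) = 167 − 23.4 = 143.6 → 144
rgb(151, 129, 144) = #978190.

#978190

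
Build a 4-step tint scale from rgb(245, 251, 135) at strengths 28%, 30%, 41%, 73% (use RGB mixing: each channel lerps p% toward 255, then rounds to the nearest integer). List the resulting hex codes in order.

28%: (245 + 2.8 = 247.8→248, 251 + 1.12 = 252.12→252, 135 + 33.6 = 168.6→169) → #F8FCA9
30%: (245 + 3 = 248→248, 251 + 1.2 = 252.2→252, 135 + 36 = 171→171) → #F8FCAB
41%: (245 + 4.1 = 249.1→249, 251 + 1.64 = 252.64→253, 135 + 49.2 = 184.2→184) → #F9FDB8
73%: (245 + 7.3 = 252.3→252, 251 + 2.92 = 253.92→254, 135 + 87.6 = 222.6→223) → #FCFEDF

#F8FCA9, #F8FCAB, #F9FDB8, #FCFEDF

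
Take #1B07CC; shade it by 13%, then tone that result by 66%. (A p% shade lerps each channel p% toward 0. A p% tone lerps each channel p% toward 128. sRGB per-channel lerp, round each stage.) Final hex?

#5C5791

#1B07CC is rgb(27, 7, 204).
A 13% shade moves each channel 13% toward 0:
  R: 27 + 0.13×(0−27) = 27 − 3.51 = 23.49 → 23
  G: 7 − 0.91 = 6.09 → 6
  B: 204 − 26.52 = 177.48 → 177
After the shade: rgb(23, 6, 177) = #1706B1.
Per channel, c → c + 0.66(128 − c):
  R: 23 + 0.66×(128−23) = 23 + 69.3 = 92.3 → 92
  G: 6 + 0.66×(128−6) = 6 + 80.52 = 86.52 → 87
  B: 177 − 32.34 = 144.66 → 145
rgb(92, 87, 145) = #5C5791.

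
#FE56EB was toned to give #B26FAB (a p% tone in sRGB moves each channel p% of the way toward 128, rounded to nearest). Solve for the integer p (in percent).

#FE56EB is rgb(254, 86, 235); #B26FAB is rgb(178, 111, 171).
On the R channel (widest range): 178 ≈ 254 + (p/100)(128 − 254), so p ≈ 100×(178 − 254)/(128 − 254) = -7600/-126 = 60.32.
p = 60 reproduces all three channels after rounding.

60%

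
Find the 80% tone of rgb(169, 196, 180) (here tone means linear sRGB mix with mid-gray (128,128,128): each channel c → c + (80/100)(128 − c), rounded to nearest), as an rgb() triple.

An 80% tone moves each channel 80% toward 128:
  R: 169 − 32.8 = 136.2 → 136
  G: 196 + 0.8×(128−196) = 196 − 54.4 = 141.6 → 142
  B: 180 + 0.8×(128−180) = 180 − 41.6 = 138.4 → 138

rgb(136, 142, 138)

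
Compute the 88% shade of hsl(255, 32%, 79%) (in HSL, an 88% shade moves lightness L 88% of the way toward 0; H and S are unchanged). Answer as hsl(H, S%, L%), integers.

L moves 88% from 79 toward 0: 79 − 69.52 = 9.48 → 9.
H and S are unchanged.

hsl(255, 32%, 9%)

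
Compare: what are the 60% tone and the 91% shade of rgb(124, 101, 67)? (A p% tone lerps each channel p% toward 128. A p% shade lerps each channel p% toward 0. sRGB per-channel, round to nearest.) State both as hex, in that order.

#7E7568, #0B0906

60% tone:
  R: 124 + 0.6×(128−124) = 124 + 2.4 = 126.4 → 126
  G: 101 + 0.6×(128−101) = 101 + 16.2 = 117.2 → 117
  B: 67 + 36.6 = 103.6 → 104
  → #7E7568
91% shade:
  R: 124 + 0.91×(0−124) = 124 − 112.84 = 11.16 → 11
  G: 101 − 91.91 = 9.09 → 9
  B: 67 + 0.91×(0−67) = 67 − 60.97 = 6.03 → 6
  → #0B0906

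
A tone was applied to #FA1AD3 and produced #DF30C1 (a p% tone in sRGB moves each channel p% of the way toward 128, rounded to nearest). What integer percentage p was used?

#FA1AD3 is rgb(250, 26, 211); #DF30C1 is rgb(223, 48, 193).
On the R channel (widest range): 223 ≈ 250 + (p/100)(128 − 250), so p ≈ 100×(223 − 250)/(128 − 250) = -2700/-122 = 22.13.
p = 22 reproduces all three channels after rounding.

22%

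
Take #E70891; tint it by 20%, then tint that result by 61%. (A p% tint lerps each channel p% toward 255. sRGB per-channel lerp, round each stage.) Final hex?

#E70891 is rgb(231, 8, 145).
Per channel, c → c + 0.2(255 − c):
  R: 231 + 0.2×(255−231) = 231 + 4.8 = 235.8 → 236
  G: 8 + 0.2×(255−8) = 8 + 49.4 = 57.4 → 57
  B: 145 + 0.2×(255−145) = 145 + 22 = 167 → 167
After the tint: rgb(236, 57, 167) = #EC39A7.
Lerp each channel 61% toward 255:
  R: 236 + 11.59 = 247.59 → 248
  G: 57 + 0.61×(255−57) = 57 + 120.78 = 177.78 → 178
  B: 167 + 0.61×(255−167) = 167 + 53.68 = 220.68 → 221
rgb(248, 178, 221) = #F8B2DD.

#F8B2DD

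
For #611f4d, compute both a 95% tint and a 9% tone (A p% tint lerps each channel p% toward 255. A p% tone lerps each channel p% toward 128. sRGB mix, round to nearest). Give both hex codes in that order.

#f7f4f6, #642852

#611f4d is rgb(97, 31, 77).
95% tint:
  R: 97 + 150.1 = 247.1 → 247
  G: 31 + 212.8 = 243.8 → 244
  B: 77 + 169.1 = 246.1 → 246
  → #f7f4f6
9% tone:
  R: 97 + 0.09×(128−97) = 97 + 2.79 = 99.79 → 100
  G: 31 + 0.09×(128−31) = 31 + 8.73 = 39.73 → 40
  B: 77 + 0.09×(128−77) = 77 + 4.59 = 81.59 → 82
  → #642852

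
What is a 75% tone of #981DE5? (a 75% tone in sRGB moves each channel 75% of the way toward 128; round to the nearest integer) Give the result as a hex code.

#866799

#981DE5 is rgb(152, 29, 229).
A 75% tone moves each channel 75% toward 128:
  R: 152 − 18 = 134 → 134
  G: 29 + 0.75×(128−29) = 29 + 74.25 = 103.25 → 103
  B: 229 + 0.75×(128−229) = 229 − 75.75 = 153.25 → 153
rgb(134, 103, 153) = #866799.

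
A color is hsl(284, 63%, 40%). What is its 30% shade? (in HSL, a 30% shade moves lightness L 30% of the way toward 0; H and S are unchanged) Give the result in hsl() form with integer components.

L moves 30% from 40 toward 0: 40 − 12 = 28 → 28.
H and S are unchanged.

hsl(284, 63%, 28%)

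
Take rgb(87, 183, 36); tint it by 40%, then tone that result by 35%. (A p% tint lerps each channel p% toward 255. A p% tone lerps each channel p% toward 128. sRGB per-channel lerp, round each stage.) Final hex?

#91B77D

Per channel, c → c + 0.4(255 − c):
  R: 87 + 67.2 = 154.2 → 154
  G: 183 + 0.4×(255−183) = 183 + 28.8 = 211.8 → 212
  B: 36 + 0.4×(255−36) = 36 + 87.6 = 123.6 → 124
After the tint: rgb(154, 212, 124) = #9AD47C.
A 35% tone moves each channel 35% toward 128:
  R: 154 + 0.35×(128−154) = 154 − 9.1 = 144.9 → 145
  G: 212 − 29.4 = 182.6 → 183
  B: 124 + 0.35×(128−124) = 124 + 1.4 = 125.4 → 125
rgb(145, 183, 125) = #91B77D.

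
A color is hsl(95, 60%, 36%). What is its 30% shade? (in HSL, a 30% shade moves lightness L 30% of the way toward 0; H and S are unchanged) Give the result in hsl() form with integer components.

L moves 30% from 36 toward 0: 36 − 10.8 = 25.2 → 25.
H and S are unchanged.

hsl(95, 60%, 25%)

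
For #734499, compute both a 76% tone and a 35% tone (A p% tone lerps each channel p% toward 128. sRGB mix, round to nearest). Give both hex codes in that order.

#734499 is rgb(115, 68, 153).
76% tone:
  R: 115 + 0.76×(128−115) = 115 + 9.88 = 124.88 → 125
  G: 68 + 45.6 = 113.6 → 114
  B: 153 + 0.76×(128−153) = 153 − 19 = 134 → 134
  → #7d7286
35% tone:
  R: 115 + 0.35×(128−115) = 115 + 4.55 = 119.55 → 120
  G: 68 + 0.35×(128−68) = 68 + 21 = 89 → 89
  B: 153 + 0.35×(128−153) = 153 − 8.75 = 144.25 → 144
  → #785990

#7d7286, #785990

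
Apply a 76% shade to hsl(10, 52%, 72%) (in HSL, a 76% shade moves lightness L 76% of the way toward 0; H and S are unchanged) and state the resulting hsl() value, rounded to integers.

L moves 76% from 72 toward 0: 72 − 54.72 = 17.28 → 17.
H and S are unchanged.

hsl(10, 52%, 17%)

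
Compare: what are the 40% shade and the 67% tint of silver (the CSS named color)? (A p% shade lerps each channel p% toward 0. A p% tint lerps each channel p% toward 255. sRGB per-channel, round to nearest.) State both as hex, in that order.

#737373, #eaeaea

CSS silver is rgb(192, 192, 192).
40% shade:
  R: 192 − 76.8 = 115.2 → 115
  G: 192 + 0.4×(0−192) = 192 − 76.8 = 115.2 → 115
  B: 192 − 76.8 = 115.2 → 115
  → #737373
67% tint:
  R: 192 + 42.21 = 234.21 → 234
  G: 192 + 42.21 = 234.21 → 234
  B: 192 + 0.67×(255−192) = 192 + 42.21 = 234.21 → 234
  → #eaeaea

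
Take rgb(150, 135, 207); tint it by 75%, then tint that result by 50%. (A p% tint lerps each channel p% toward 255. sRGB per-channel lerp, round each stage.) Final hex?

A 75% tint moves each channel 75% toward 255:
  R: 150 + 78.75 = 228.75 → 229
  G: 135 + 90 = 225 → 225
  B: 207 + 36 = 243 → 243
After the tint: rgb(229, 225, 243) = #E5E1F3.
Lerp each channel 50% toward 255:
  R: 229 + 0.5×(255−229) = 229 + 13 = 242 → 242
  G: 225 + 15 = 240 → 240
  B: 243 + 6 = 249 → 249
rgb(242, 240, 249) = #F2F0F9.

#F2F0F9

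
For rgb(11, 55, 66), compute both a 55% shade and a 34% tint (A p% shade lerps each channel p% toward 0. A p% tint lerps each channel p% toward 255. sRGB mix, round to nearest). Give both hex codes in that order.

55% shade:
  R: 11 + 0.55×(0−11) = 11 − 6.05 = 4.95 → 5
  G: 55 + 0.55×(0−55) = 55 − 30.25 = 24.75 → 25
  B: 66 + 0.55×(0−66) = 66 − 36.3 = 29.7 → 30
  → #05191e
34% tint:
  R: 11 + 0.34×(255−11) = 11 + 82.96 = 93.96 → 94
  G: 55 + 68 = 123 → 123
  B: 66 + 0.34×(255−66) = 66 + 64.26 = 130.26 → 130
  → #5e7b82

#05191e, #5e7b82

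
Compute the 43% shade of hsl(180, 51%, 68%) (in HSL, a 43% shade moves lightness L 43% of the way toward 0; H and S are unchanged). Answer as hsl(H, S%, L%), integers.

L moves 43% from 68 toward 0: 68 − 29.24 = 38.76 → 39.
H and S are unchanged.

hsl(180, 51%, 39%)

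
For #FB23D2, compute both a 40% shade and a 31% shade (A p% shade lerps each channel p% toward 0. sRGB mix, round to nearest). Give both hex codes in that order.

#FB23D2 is rgb(251, 35, 210).
40% shade:
  R: 251 − 100.4 = 150.6 → 151
  G: 35 + 0.4×(0−35) = 35 − 14 = 21 → 21
  B: 210 + 0.4×(0−210) = 210 − 84 = 126 → 126
  → #97157E
31% shade:
  R: 251 + 0.31×(0−251) = 251 − 77.81 = 173.19 → 173
  G: 35 + 0.31×(0−35) = 35 − 10.85 = 24.15 → 24
  B: 210 + 0.31×(0−210) = 210 − 65.1 = 144.9 → 145
  → #AD1891

#97157E, #AD1891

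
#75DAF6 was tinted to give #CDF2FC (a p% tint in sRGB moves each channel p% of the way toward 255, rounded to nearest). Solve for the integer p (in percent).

#75DAF6 is rgb(117, 218, 246); #CDF2FC is rgb(205, 242, 252).
On the R channel (widest range): 205 ≈ 117 + (p/100)(255 − 117), so p ≈ 100×(205 − 117)/(255 − 117) = 8800/138 = 63.77.
p = 64 reproduces all three channels after rounding.

64%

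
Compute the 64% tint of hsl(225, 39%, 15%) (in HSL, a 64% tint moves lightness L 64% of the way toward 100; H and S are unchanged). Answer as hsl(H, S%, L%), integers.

L moves 64% from 15 toward 100: 15 + 54.4 = 69.4 → 69.
H and S are unchanged.

hsl(225, 39%, 69%)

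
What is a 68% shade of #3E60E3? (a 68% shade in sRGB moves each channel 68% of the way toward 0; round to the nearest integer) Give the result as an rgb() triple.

rgb(20, 31, 73)

#3E60E3 is rgb(62, 96, 227).
Lerp each channel 68% toward 0:
  R: 62 + 0.68×(0−62) = 62 − 42.16 = 19.84 → 20
  G: 96 − 65.28 = 30.72 → 31
  B: 227 + 0.68×(0−227) = 227 − 154.36 = 72.64 → 73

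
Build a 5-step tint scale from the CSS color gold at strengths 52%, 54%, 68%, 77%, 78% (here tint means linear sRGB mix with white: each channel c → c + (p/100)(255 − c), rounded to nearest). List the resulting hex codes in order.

CSS gold is rgb(255, 215, 0).
52%: (255→255, 215 + 20.8 = 235.8→236, 0 + 132.6 = 132.6→133) → #FFEC85
54%: (255→255, 215 + 21.6 = 236.6→237, 0 + 137.7 = 137.7→138) → #FFED8A
68%: (255→255, 215 + 27.2 = 242.2→242, 0 + 173.4 = 173.4→173) → #FFF2AD
77%: (255→255, 215 + 30.8 = 245.8→246, 0 + 196.35 = 196.35→196) → #FFF6C4
78%: (255→255, 215 + 31.2 = 246.2→246, 0 + 198.9 = 198.9→199) → #FFF6C7

#FFEC85, #FFED8A, #FFF2AD, #FFF6C4, #FFF6C7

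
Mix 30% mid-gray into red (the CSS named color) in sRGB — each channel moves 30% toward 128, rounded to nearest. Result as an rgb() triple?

CSS red is rgb(255, 0, 0).
Per channel, c → c + 0.3(128 − c):
  R: 255 + 0.3×(128−255) = 255 − 38.1 = 216.9 → 217
  G: 0 + 38.4 = 38.4 → 38
  B: 0 + 38.4 = 38.4 → 38

rgb(217, 38, 38)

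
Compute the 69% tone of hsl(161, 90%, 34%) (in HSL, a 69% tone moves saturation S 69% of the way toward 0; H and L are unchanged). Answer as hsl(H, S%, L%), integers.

S moves 69% from 90 toward 0: 90 − 62.1 = 27.9 → 28.
H and L are unchanged.

hsl(161, 28%, 34%)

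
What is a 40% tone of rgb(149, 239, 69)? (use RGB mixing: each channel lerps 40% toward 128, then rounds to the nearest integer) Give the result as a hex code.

Lerp each channel 40% toward 128:
  R: 149 + 0.4×(128−149) = 149 − 8.4 = 140.6 → 141
  G: 239 − 44.4 = 194.6 → 195
  B: 69 + 0.4×(128−69) = 69 + 23.6 = 92.6 → 93
rgb(141, 195, 93) = #8DC35D.

#8DC35D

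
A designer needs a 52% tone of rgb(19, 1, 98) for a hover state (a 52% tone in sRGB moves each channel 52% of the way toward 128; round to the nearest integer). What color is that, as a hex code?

Per channel, c → c + 0.52(128 − c):
  R: 19 + 0.52×(128−19) = 19 + 56.68 = 75.68 → 76
  G: 1 + 0.52×(128−1) = 1 + 66.04 = 67.04 → 67
  B: 98 + 0.52×(128−98) = 98 + 15.6 = 113.6 → 114
rgb(76, 67, 114) = #4c4372.

#4c4372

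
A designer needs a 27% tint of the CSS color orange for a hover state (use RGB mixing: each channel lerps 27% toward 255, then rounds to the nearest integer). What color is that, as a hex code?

#FFBD45

CSS orange is rgb(255, 165, 0).
Lerp each channel 27% toward 255:
  R: 255 + 0.27×(255−255) = 255 + 0 = 255 → 255
  G: 165 + 0.27×(255−165) = 165 + 24.3 = 189.3 → 189
  B: 0 + 0.27×(255−0) = 0 + 68.85 = 68.85 → 69
rgb(255, 189, 69) = #FFBD45.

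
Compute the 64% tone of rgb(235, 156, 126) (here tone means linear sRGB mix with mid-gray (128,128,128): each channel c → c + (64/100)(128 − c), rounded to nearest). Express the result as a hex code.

#A78A7F

A 64% tone moves each channel 64% toward 128:
  R: 235 + 0.64×(128−235) = 235 − 68.48 = 166.52 → 167
  G: 156 − 17.92 = 138.08 → 138
  B: 126 + 0.64×(128−126) = 126 + 1.28 = 127.28 → 127
rgb(167, 138, 127) = #A78A7F.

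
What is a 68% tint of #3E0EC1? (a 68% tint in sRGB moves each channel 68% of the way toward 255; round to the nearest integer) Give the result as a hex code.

#C1B2EB

#3E0EC1 is rgb(62, 14, 193).
A 68% tint moves each channel 68% toward 255:
  R: 62 + 131.24 = 193.24 → 193
  G: 14 + 0.68×(255−14) = 14 + 163.88 = 177.88 → 178
  B: 193 + 0.68×(255−193) = 193 + 42.16 = 235.16 → 235
rgb(193, 178, 235) = #C1B2EB.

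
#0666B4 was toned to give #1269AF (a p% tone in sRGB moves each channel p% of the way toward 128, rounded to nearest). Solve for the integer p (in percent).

#0666B4 is rgb(6, 102, 180); #1269AF is rgb(18, 105, 175).
On the R channel (widest range): 18 ≈ 6 + (p/100)(128 − 6), so p ≈ 100×(18 − 6)/(128 − 6) = 1200/122 = 9.84.
p = 10 reproduces all three channels after rounding.

10%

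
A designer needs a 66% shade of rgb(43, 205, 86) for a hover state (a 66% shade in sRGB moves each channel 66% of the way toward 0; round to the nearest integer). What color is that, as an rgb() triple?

rgb(15, 70, 29)

A 66% shade moves each channel 66% toward 0:
  R: 43 + 0.66×(0−43) = 43 − 28.38 = 14.62 → 15
  G: 205 + 0.66×(0−205) = 205 − 135.3 = 69.7 → 70
  B: 86 − 56.76 = 29.24 → 29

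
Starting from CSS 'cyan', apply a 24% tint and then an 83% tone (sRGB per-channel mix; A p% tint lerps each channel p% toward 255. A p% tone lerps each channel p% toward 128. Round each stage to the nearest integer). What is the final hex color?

#759696

CSS cyan is rgb(0, 255, 255).
Per channel, c → c + 0.24(255 − c):
  R: 0 + 0.24×(255−0) = 0 + 61.2 = 61.2 → 61
  G: 255 + 0 = 255 → 255
  B: 255 + 0.24×(255−255) = 255 + 0 = 255 → 255
After the tint: rgb(61, 255, 255) = #3dffff.
Lerp each channel 83% toward 128:
  R: 61 + 55.61 = 116.61 → 117
  G: 255 + 0.83×(128−255) = 255 − 105.41 = 149.59 → 150
  B: 255 − 105.41 = 149.59 → 150
rgb(117, 150, 150) = #759696.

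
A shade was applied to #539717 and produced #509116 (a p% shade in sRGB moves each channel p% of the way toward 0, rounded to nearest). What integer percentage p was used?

#539717 is rgb(83, 151, 23); #509116 is rgb(80, 145, 22).
On the G channel (widest range): 145 ≈ 151 + (p/100)(0 − 151), so p ≈ 100×(145 − 151)/(0 − 151) = -600/-151 = 3.97.
p = 4 reproduces all three channels after rounding.

4%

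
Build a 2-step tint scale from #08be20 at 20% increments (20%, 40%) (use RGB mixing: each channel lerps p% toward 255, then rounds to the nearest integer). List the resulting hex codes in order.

#08be20 is rgb(8, 190, 32).
20%: (8 + 49.4 = 57.4→57, 190 + 13 = 203→203, 32 + 44.6 = 76.6→77) → #39cb4d
40%: (8 + 98.8 = 106.8→107, 190 + 26 = 216→216, 32 + 89.2 = 121.2→121) → #6bd879

#39cb4d, #6bd879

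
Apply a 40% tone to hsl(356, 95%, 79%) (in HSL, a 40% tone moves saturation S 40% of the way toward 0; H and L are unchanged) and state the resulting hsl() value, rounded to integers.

S moves 40% from 95 toward 0: 95 − 38 = 57 → 57.
H and L are unchanged.

hsl(356, 57%, 79%)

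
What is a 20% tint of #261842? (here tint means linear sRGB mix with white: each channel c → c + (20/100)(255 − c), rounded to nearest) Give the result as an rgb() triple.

rgb(81, 70, 104)

#261842 is rgb(38, 24, 66).
Per channel, c → c + 0.2(255 − c):
  R: 38 + 0.2×(255−38) = 38 + 43.4 = 81.4 → 81
  G: 24 + 46.2 = 70.2 → 70
  B: 66 + 37.8 = 103.8 → 104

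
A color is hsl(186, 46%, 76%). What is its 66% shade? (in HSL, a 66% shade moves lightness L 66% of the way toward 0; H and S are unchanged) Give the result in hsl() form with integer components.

hsl(186, 46%, 26%)

L moves 66% from 76 toward 0: 76 − 50.16 = 25.84 → 26.
H and S are unchanged.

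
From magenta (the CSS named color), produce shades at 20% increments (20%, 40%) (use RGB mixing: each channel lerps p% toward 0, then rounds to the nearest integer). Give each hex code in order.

#CC00CC, #990099

CSS magenta is rgb(255, 0, 255).
20%: (255 − 51 = 204→204, 0→0, 255 − 51 = 204→204) → #CC00CC
40%: (255 − 102 = 153→153, 0→0, 255 − 102 = 153→153) → #990099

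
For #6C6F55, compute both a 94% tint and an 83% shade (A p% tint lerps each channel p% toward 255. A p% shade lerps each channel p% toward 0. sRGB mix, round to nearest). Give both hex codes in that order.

#F6F6F5, #12130E

#6C6F55 is rgb(108, 111, 85).
94% tint:
  R: 108 + 138.18 = 246.18 → 246
  G: 111 + 135.36 = 246.36 → 246
  B: 85 + 0.94×(255−85) = 85 + 159.8 = 244.8 → 245
  → #F6F6F5
83% shade:
  R: 108 − 89.64 = 18.36 → 18
  G: 111 − 92.13 = 18.87 → 19
  B: 85 + 0.83×(0−85) = 85 − 70.55 = 14.45 → 14
  → #12130E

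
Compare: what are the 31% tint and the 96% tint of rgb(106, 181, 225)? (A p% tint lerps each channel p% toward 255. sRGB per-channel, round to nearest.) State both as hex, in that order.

#98CCEA, #F9FCFE

31% tint:
  R: 106 + 46.19 = 152.19 → 152
  G: 181 + 22.94 = 203.94 → 204
  B: 225 + 0.31×(255−225) = 225 + 9.3 = 234.3 → 234
  → #98CCEA
96% tint:
  R: 106 + 143.04 = 249.04 → 249
  G: 181 + 0.96×(255−181) = 181 + 71.04 = 252.04 → 252
  B: 225 + 0.96×(255−225) = 225 + 28.8 = 253.8 → 254
  → #F9FCFE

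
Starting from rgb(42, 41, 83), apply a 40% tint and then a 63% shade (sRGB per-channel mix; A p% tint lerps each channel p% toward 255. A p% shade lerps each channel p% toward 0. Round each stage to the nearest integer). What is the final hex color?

A 40% tint moves each channel 40% toward 255:
  R: 42 + 0.4×(255−42) = 42 + 85.2 = 127.2 → 127
  G: 41 + 85.6 = 126.6 → 127
  B: 83 + 0.4×(255−83) = 83 + 68.8 = 151.8 → 152
After the tint: rgb(127, 127, 152) = #7f7f98.
Per channel, c → c + 0.63(0 − c):
  R: 127 − 80.01 = 46.99 → 47
  G: 127 − 80.01 = 46.99 → 47
  B: 152 − 95.76 = 56.24 → 56
rgb(47, 47, 56) = #2f2f38.

#2f2f38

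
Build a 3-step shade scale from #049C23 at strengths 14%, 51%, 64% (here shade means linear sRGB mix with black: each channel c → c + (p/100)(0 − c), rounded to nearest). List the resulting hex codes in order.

#03861E, #024C11, #01380D

#049C23 is rgb(4, 156, 35).
14%: (4 − 0.56 = 3.44→3, 156 − 21.84 = 134.16→134, 35 − 4.9 = 30.1→30) → #03861E
51%: (4 − 2.04 = 1.96→2, 156 − 79.56 = 76.44→76, 35 − 17.85 = 17.15→17) → #024C11
64%: (4 − 2.56 = 1.44→1, 156 − 99.84 = 56.16→56, 35 − 22.4 = 12.6→13) → #01380D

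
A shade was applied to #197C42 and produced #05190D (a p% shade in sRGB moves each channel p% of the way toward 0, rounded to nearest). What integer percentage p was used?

80%

#197C42 is rgb(25, 124, 66); #05190D is rgb(5, 25, 13).
On the G channel (widest range): 25 ≈ 124 + (p/100)(0 − 124), so p ≈ 100×(25 − 124)/(0 − 124) = -9900/-124 = 79.84.
p = 80 reproduces all three channels after rounding.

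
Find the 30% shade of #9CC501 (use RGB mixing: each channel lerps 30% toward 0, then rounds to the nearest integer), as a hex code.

#6D8A01

#9CC501 is rgb(156, 197, 1).
Per channel, c → c + 0.3(0 − c):
  R: 156 + 0.3×(0−156) = 156 − 46.8 = 109.2 → 109
  G: 197 + 0.3×(0−197) = 197 − 59.1 = 137.9 → 138
  B: 1 − 0.3 = 0.7 → 1
rgb(109, 138, 1) = #6D8A01.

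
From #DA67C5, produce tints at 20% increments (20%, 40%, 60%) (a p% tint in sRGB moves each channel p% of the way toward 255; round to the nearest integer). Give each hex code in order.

#DA67C5 is rgb(218, 103, 197).
20%: (218 + 7.4 = 225.4→225, 103 + 30.4 = 133.4→133, 197 + 11.6 = 208.6→209) → #E185D1
40%: (218 + 14.8 = 232.8→233, 103 + 60.8 = 163.8→164, 197 + 23.2 = 220.2→220) → #E9A4DC
60%: (218 + 22.2 = 240.2→240, 103 + 91.2 = 194.2→194, 197 + 34.8 = 231.8→232) → #F0C2E8

#E185D1, #E9A4DC, #F0C2E8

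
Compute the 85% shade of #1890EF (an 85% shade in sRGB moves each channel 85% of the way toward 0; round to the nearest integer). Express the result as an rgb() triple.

#1890EF is rgb(24, 144, 239).
Per channel, c → c + 0.85(0 − c):
  R: 24 + 0.85×(0−24) = 24 − 20.4 = 3.6 → 4
  G: 144 − 122.4 = 21.6 → 22
  B: 239 − 203.15 = 35.85 → 36

rgb(4, 22, 36)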